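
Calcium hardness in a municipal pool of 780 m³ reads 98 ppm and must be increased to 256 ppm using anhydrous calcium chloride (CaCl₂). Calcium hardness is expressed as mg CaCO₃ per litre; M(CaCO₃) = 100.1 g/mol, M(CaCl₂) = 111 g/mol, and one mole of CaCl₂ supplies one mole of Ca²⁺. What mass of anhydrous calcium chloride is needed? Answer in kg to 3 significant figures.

Volume: 780 m³ = 780,000 L.
Hardness to add: (256 − 98) = 158 mg/L as CaCO₃ × 780,000 L = 123,200 g as CaCO₃.
Moles of Ca²⁺ (1 mol Ca²⁺ ≡ 1 mol CaCO₃): 123,200 / 100.1 g/mol = 1231 mol.
Mass of CaCl₂: 1231 × 111 = 136,700 g.

137 kg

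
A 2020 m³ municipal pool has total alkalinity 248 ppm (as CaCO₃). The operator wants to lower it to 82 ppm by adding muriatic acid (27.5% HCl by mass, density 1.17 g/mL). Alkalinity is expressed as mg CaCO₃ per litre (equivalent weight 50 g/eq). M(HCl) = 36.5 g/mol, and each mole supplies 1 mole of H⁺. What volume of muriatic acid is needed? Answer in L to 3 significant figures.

761 L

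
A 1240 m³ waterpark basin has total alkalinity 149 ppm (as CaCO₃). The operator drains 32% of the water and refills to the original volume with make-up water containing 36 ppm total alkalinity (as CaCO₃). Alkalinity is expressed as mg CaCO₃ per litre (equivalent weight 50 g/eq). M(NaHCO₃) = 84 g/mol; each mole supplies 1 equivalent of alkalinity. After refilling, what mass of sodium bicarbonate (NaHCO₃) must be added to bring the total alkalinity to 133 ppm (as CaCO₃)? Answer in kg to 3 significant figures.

Volume: 1240 m³ = 1,240,000 L.
After draining 32% and refilling: 149 × 0.68 + 36 × 0.32 = 112.84 ppm.
Deficit to target: 133 − 112.84 = 20.16 mg/L.
As CaCO₃: 20.16 mg/L × 1,240,000 L = 25,000 g; ÷ 50 g/eq ÷ 1 = 500 mol NaHCO₃.
Mass: 500 × 84 = 42,000 g.

42.0 kg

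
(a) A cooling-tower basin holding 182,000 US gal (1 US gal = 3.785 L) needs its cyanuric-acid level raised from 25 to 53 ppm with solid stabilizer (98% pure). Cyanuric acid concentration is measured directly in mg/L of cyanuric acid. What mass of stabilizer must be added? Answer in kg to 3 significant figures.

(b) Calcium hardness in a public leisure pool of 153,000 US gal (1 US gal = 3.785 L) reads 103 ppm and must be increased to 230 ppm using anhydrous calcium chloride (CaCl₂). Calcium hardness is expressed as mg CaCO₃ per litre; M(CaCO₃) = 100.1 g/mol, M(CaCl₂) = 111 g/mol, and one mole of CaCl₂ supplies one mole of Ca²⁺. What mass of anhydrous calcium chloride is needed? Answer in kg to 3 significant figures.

(a) 19.7 kg; (b) 81.6 kg

(a) Volume: 182,000 US gal × 3.785 L/gal = 688,870 L.
(a) CYA to add: (53 − 25) = 28 mg/L × 688,870 L = 19,290 g cyanuric acid.
(a) At 98% purity: 19,290 / 0.98 = 19,680 g product.

(b) Volume: 153,000 US gal × 3.785 L/gal = 579,105 L.
(b) Hardness to add: (230 − 103) = 127 mg/L as CaCO₃ × 579,105 L = 73,550 g as CaCO₃.
(b) Moles of Ca²⁺ (1 mol Ca²⁺ ≡ 1 mol CaCO₃): 73,550 / 100.1 g/mol = 734.7 mol.
(b) Mass of CaCl₂: 734.7 × 111 = 81,550 g.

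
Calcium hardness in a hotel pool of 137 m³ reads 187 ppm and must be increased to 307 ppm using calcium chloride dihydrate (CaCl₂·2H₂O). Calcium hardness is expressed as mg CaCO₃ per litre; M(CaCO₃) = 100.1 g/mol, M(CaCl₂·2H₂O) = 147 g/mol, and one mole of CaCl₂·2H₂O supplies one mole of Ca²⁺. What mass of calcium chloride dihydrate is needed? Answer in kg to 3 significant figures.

Volume: 137 m³ = 137,000 L.
Hardness to add: (307 − 187) = 120 mg/L as CaCO₃ × 137,000 L = 16,440 g as CaCO₃.
Moles of Ca²⁺ (1 mol Ca²⁺ ≡ 1 mol CaCO₃): 16,440 / 100.1 g/mol = 164.2 mol.
Mass of CaCl₂·2H₂O: 164.2 × 147 = 24,140 g.

24.1 kg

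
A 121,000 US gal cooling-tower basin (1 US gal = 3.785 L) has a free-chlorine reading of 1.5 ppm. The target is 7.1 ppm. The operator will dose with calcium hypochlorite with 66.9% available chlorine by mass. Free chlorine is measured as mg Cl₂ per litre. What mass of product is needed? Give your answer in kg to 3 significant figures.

3.83 kg

Volume: 121,000 US gal × 3.785 L/gal = 457,985 L.
Chlorine deficit: 7.1 − 1.5 = 5.6 ppm = 5.6 mg/L as Cl₂.
Cl₂ equivalent needed: 5.6 mg/L × 457,985 L = 2,565,000 mg = 2565 g.
Product at 66.9% available chlorine: 2565 / 0.669 = 3834 g.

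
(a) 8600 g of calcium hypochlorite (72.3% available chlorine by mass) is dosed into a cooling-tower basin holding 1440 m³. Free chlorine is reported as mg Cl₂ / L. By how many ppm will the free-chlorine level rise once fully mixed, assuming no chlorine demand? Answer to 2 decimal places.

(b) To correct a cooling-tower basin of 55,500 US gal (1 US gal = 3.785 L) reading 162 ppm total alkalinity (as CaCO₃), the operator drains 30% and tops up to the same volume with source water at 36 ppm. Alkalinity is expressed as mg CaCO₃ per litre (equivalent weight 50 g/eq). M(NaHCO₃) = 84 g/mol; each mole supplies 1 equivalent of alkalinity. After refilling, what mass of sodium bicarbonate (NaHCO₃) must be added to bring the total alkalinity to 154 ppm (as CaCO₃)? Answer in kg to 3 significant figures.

(a) 4.32 ppm; (b) 10.5 kg

(a) Volume: 1440 m³ = 1,440,000 L.
(a) Available chlorine delivered: 8600 g × 0.723 = 6218 g as Cl₂.
(a) Concentration rise: 6218 g / 1,440,000 L = 4.318 mg/L = 4.32 ppm.

(b) Volume: 55,500 US gal × 3.785 L/gal = 210,068 L.
(b) After draining 30% and refilling: 162 × 0.70 + 36 × 0.30 = 124.2 ppm.
(b) Deficit to target: 154 − 124.2 = 29.8 mg/L.
(b) As CaCO₃: 29.8 mg/L × 210,068 L = 6260 g; ÷ 50 g/eq ÷ 1 = 125.2 mol NaHCO₃.
(b) Mass: 125.2 × 84 = 10,520 g.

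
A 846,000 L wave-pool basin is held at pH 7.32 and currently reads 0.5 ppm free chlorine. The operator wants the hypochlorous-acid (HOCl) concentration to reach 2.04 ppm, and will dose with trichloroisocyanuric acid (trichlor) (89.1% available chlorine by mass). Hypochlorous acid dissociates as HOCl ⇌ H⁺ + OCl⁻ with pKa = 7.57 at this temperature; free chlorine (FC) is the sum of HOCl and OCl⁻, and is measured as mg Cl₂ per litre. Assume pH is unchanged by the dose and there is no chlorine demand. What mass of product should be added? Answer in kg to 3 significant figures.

2.55 kg

[OCl⁻]/[HOCl] = 10^(pH − pKa) = 10^(7.32 − 7.57) = 0.5623; fraction as HOCl = 1/(1 + 0.5623) = 0.6401.
Free chlorine required for 2.04 ppm HOCl: 2.04 / 0.6401 = 3.187 ppm.
FC to add: 3.187 − 0.5 = 2.687 mg/L as Cl₂.
Cl₂ equivalent: 2.687 mg/L × 846,000 L = 2273 g.
Product at 89.1% available Cl: 2273 / 0.891 = 2551 g.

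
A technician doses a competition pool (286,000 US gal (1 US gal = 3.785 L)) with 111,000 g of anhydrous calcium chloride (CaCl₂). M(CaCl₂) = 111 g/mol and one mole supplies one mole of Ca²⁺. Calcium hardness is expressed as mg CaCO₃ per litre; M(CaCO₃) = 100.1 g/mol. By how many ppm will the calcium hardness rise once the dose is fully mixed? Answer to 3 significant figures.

92.5 ppm

Volume: 286,000 US gal × 3.785 L/gal = 1,082,510 L.
Moles of Ca²⁺: 111,000 g ÷ 111 g/mol = 1000 mol.
As CaCO₃: 1000 mol × 100.1 g/mol = 100,100 g.
Rise: 100,100 g / 1,082,510 L × 1000 = 92.47 mg/L.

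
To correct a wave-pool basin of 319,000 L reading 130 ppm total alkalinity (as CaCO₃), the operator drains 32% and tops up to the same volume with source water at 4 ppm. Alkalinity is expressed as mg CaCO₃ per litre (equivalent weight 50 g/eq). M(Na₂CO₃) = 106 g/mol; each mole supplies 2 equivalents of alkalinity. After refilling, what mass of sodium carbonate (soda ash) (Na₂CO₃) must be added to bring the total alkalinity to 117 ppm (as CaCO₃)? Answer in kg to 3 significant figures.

9.24 kg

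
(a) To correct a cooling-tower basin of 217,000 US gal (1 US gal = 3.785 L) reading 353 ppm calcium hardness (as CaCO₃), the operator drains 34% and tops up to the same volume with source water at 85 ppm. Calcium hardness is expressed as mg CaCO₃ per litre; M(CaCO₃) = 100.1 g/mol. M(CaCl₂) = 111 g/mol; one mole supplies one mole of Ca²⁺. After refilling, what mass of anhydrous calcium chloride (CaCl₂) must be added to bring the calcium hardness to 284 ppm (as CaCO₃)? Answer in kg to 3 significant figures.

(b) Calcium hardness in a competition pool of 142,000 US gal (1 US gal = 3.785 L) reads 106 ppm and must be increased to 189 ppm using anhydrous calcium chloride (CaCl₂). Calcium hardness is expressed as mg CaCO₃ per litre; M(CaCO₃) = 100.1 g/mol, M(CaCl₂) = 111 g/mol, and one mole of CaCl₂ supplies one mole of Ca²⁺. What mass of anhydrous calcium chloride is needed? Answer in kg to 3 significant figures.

(a) 20.1 kg; (b) 49.5 kg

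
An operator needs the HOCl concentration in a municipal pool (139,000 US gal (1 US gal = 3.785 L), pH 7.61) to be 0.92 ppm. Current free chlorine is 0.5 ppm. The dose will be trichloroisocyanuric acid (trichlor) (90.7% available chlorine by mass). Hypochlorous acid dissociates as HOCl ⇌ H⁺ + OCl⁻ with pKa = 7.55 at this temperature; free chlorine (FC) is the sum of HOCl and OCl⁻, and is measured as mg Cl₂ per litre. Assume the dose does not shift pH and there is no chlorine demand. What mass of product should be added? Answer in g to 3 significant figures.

Volume: 139,000 US gal × 3.785 L/gal = 526,115 L.
[OCl⁻]/[HOCl] = 10^(pH − pKa) = 10^(7.61 − 7.55) = 1.148; fraction as HOCl = 1/(1 + 1.148) = 0.4655.
Free chlorine required for 0.92 ppm HOCl: 0.92 / 0.4655 = 1.976 ppm.
FC to add: 1.976 − 0.5 = 1.476 mg/L as Cl₂.
Cl₂ equivalent: 1.476 mg/L × 526,115 L = 776.7 g.
Product at 90.7% available Cl: 776.7 / 0.907 = 856.3 g.

856 g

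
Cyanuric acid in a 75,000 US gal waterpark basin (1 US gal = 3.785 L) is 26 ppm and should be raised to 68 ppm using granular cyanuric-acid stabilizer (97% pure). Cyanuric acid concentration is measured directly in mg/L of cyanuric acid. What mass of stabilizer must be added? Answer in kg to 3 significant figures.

Volume: 75,000 US gal × 3.785 L/gal = 283,875 L.
CYA to add: (68 − 26) = 42 mg/L × 283,875 L = 11,920 g cyanuric acid.
At 97% purity: 11,920 / 0.97 = 12,290 g product.

12.3 kg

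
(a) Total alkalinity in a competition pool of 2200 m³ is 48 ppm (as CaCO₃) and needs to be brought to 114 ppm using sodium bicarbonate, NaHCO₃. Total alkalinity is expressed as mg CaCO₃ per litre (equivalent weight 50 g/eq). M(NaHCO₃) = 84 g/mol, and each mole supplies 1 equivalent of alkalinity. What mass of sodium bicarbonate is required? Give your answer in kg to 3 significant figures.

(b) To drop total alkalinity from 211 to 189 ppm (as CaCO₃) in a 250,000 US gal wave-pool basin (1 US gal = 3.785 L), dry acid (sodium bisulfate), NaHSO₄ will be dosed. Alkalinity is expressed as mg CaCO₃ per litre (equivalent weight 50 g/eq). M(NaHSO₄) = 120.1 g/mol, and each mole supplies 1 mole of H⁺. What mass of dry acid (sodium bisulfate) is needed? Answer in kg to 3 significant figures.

(a) 244 kg; (b) 50.0 kg

(a) Volume: 2200 m³ = 2,200,000 L.
(a) Alkalinity to add: (114 − 48) = 66 mg/L as CaCO₃ × 2,200,000 L = 145,200 g as CaCO₃.
(a) Equivalents: 145,200 g ÷ 50 g/eq = 2904 eq.
(a) NaHCO₃ supplies 1 eq per mole → 2904 mol.
(a) Mass: 2904 mol × 84 g/mol = 243,900 g.

(b) Volume: 250,000 US gal × 3.785 L/gal = 946,250 L.
(b) Alkalinity to neutralize: (211 − 189) = 22 mg/L as CaCO₃ × 946,250 L = 20,820 g as CaCO₃.
(b) Equivalents of H⁺ required: 20,820 ÷ 50 g/eq = 416.4 eq = 416.4 mol NaHSO₄.
(b) Mass of NaHSO₄: 416.4 × 120.1 = 50,000 g.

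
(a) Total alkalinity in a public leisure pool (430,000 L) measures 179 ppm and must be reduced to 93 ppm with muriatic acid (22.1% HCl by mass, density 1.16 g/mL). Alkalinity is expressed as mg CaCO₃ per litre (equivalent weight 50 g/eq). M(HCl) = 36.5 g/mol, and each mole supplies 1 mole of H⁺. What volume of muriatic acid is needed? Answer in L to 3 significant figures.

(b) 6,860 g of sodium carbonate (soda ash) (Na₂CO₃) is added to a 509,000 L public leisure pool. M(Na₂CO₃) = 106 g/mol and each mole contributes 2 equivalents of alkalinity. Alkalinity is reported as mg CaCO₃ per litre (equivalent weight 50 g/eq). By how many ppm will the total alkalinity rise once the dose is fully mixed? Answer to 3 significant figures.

(a) 105 L; (b) 12.7 ppm

(a) Alkalinity to neutralize: (179 − 93) = 86 mg/L as CaCO₃ × 430,000 L = 36,980 g as CaCO₃.
(a) Equivalents of H⁺ required: 36,980 ÷ 50 g/eq = 739.6 eq = 739.6 mol HCl.
(a) Mass of HCl: 739.6 × 36.5 = 27,000 g.
(a) Mass of 22.1% solution: 27,000 / 0.221 = 122,200 g.
(a) Volume: 122,200 g ÷ 1.16 g/mL = 105,300 mL.

(b) Moles of Na₂CO₃: 6,860 g ÷ 106 g/mol = 64.72 mol → 129.4 eq of alkalinity.
(b) As CaCO₃: 129.4 eq × 50 g/eq = 6472 g.
(b) Rise: 6472 g / 509,000 L × 1000 = 12.71 mg/L.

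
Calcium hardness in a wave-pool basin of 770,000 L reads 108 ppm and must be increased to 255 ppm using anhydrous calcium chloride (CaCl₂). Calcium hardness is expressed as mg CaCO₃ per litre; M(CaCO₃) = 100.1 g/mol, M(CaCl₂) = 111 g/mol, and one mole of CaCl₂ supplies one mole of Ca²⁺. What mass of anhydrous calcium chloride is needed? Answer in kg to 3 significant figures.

126 kg

Hardness to add: (255 − 108) = 147 mg/L as CaCO₃ × 770,000 L = 113,200 g as CaCO₃.
Moles of Ca²⁺ (1 mol Ca²⁺ ≡ 1 mol CaCO₃): 113,200 / 100.1 g/mol = 1131 mol.
Mass of CaCl₂: 1131 × 111 = 125,500 g.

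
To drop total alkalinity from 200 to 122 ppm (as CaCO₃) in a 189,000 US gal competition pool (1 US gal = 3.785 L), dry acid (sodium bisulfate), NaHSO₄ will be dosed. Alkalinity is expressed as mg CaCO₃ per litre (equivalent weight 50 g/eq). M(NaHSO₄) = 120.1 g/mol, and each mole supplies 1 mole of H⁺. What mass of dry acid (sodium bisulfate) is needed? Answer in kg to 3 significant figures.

134 kg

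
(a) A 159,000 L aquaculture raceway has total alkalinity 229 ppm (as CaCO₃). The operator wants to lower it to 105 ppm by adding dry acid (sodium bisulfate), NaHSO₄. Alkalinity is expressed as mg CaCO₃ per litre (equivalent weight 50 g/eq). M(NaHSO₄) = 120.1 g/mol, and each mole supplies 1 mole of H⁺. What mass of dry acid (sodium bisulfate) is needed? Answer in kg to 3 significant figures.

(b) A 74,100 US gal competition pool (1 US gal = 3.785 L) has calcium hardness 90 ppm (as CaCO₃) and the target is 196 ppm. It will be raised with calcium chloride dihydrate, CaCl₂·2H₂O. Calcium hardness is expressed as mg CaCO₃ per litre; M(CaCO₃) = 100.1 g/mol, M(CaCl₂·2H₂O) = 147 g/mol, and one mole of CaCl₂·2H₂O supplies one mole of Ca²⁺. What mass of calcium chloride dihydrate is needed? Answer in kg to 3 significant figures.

(a) Alkalinity to neutralize: (229 − 105) = 124 mg/L as CaCO₃ × 159,000 L = 19,720 g as CaCO₃.
(a) Equivalents of H⁺ required: 19,720 ÷ 50 g/eq = 394.3 eq = 394.3 mol NaHSO₄.
(a) Mass of NaHSO₄: 394.3 × 120.1 = 47,360 g.

(b) Volume: 74,100 US gal × 3.785 L/gal = 280,468 L.
(b) Hardness to add: (196 − 90) = 106 mg/L as CaCO₃ × 280,468 L = 29,730 g as CaCO₃.
(b) Moles of Ca²⁺ (1 mol Ca²⁺ ≡ 1 mol CaCO₃): 29,730 / 100.1 g/mol = 297 mol.
(b) Mass of CaCl₂·2H₂O: 297 × 147 = 43,660 g.

(a) 47.4 kg; (b) 43.7 kg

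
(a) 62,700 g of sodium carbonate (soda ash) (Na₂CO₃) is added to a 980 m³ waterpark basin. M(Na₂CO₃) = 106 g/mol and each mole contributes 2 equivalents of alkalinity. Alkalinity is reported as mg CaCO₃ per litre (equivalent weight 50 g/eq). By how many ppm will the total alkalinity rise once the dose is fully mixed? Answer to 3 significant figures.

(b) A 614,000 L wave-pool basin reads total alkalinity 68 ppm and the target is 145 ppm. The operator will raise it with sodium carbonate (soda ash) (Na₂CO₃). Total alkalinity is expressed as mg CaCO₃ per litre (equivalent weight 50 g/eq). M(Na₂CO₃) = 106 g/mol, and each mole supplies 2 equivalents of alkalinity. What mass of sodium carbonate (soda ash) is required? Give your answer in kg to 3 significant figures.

(a) Volume: 980 m³ = 980,000 L.
(a) Moles of Na₂CO₃: 62,700 g ÷ 106 g/mol = 591.5 mol → 1183 eq of alkalinity.
(a) As CaCO₃: 1183 eq × 50 g/eq = 59,150 g.
(a) Rise: 59,150 g / 980,000 L × 1000 = 60.36 mg/L.

(b) Alkalinity to add: (145 − 68) = 77 mg/L as CaCO₃ × 614,000 L = 47,280 g as CaCO₃.
(b) Equivalents: 47,280 g ÷ 50 g/eq = 945.6 eq.
(b) Each mole of Na₂CO₃ supplies 2 eq, so 945.6 / 2 = 472.8 mol.
(b) Mass: 472.8 mol × 106 g/mol = 50,110 g.

(a) 60.4 ppm; (b) 50.1 kg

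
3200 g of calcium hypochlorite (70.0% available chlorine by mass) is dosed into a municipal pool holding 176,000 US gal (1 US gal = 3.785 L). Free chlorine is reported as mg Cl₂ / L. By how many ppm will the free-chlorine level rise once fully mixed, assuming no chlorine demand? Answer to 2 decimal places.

3.36 ppm

Volume: 176,000 US gal × 3.785 L/gal = 666,160 L.
Available chlorine delivered: 3200 g × 0.7 = 2240 g as Cl₂.
Concentration rise: 2240 g / 666,160 L = 3.363 mg/L = 3.36 ppm.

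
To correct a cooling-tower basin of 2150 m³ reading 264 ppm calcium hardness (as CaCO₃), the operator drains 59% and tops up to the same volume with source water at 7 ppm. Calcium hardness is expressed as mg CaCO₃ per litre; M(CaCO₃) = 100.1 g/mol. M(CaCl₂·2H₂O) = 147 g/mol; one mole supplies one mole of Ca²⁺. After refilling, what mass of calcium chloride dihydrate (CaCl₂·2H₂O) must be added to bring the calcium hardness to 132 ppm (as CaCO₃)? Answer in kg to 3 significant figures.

Volume: 2150 m³ = 2,150,000 L.
After draining 59% and refilling: 264 × 0.41 + 7 × 0.59 = 112.37 ppm.
Deficit to target: 132 − 112.37 = 19.63 mg/L.
As CaCO₃: 19.63 mg/L × 2,150,000 L = 42,200 g; ÷ 100.1 = 421.6 mol Ca²⁺.
Mass: 421.6 × 147 = 61,980 g.

62.0 kg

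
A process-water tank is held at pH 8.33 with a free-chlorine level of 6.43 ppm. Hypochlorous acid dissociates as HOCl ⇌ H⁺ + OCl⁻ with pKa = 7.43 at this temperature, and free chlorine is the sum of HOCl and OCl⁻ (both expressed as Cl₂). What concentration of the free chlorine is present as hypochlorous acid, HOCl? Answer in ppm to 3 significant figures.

0.719 ppm

[OCl⁻]/[HOCl] = 10^(pH − pKa) = 10^(8.33 − 7.43) = 10^0.90 = 7.943.
Fraction as HOCl = 1 / (1 + 7.943) = 0.1118.
HOCl = 0.1118 × 6.43 ppm = 0.719 ppm.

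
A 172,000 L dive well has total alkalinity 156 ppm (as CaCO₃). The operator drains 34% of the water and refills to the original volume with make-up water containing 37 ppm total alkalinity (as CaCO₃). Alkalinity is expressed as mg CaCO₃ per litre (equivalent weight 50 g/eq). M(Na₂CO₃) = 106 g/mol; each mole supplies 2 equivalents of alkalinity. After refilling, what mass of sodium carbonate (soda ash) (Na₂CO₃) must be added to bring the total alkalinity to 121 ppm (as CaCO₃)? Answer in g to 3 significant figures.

995 g

After draining 34% and refilling: 156 × 0.66 + 37 × 0.34 = 115.54 ppm.
Deficit to target: 121 − 115.54 = 5.46 mg/L.
As CaCO₃: 5.46 mg/L × 172,000 L = 939.1 g; ÷ 50 g/eq ÷ 2 = 9.391 mol Na₂CO₃.
Mass: 9.391 × 106 = 995.5 g.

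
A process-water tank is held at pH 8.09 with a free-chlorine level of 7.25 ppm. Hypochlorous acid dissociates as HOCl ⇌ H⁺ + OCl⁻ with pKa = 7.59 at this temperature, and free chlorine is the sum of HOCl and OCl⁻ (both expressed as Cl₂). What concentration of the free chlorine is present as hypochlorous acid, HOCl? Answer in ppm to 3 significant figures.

[OCl⁻]/[HOCl] = 10^(pH − pKa) = 10^(8.09 − 7.59) = 10^0.50 = 3.162.
Fraction as HOCl = 1 / (1 + 3.162) = 0.2403.
HOCl = 0.2403 × 7.25 ppm = 1.742 ppm.

1.74 ppm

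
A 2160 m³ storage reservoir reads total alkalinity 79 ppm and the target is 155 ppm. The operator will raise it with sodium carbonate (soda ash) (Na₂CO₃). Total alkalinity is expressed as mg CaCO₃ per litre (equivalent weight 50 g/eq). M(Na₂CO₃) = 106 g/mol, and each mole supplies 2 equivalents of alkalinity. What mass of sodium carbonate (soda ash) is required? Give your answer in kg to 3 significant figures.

Volume: 2160 m³ = 2,160,000 L.
Alkalinity to add: (155 − 79) = 76 mg/L as CaCO₃ × 2,160,000 L = 164,200 g as CaCO₃.
Equivalents: 164,200 g ÷ 50 g/eq = 3283 eq.
Each mole of Na₂CO₃ supplies 2 eq, so 3283 / 2 = 1642 mol.
Mass: 1642 mol × 106 g/mol = 174,000 g.

174 kg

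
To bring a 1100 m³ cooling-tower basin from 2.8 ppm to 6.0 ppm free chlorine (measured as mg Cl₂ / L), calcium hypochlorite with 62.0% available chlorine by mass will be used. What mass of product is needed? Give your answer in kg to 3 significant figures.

5.68 kg

Volume: 1100 m³ = 1,100,000 L.
Chlorine deficit: 6.0 − 2.8 = 3.2 ppm = 3.2 mg/L as Cl₂.
Cl₂ equivalent needed: 3.2 mg/L × 1,100,000 L = 3,520,000 mg = 3520 g.
Product at 62.0% available chlorine: 3520 / 0.62 = 5677 g.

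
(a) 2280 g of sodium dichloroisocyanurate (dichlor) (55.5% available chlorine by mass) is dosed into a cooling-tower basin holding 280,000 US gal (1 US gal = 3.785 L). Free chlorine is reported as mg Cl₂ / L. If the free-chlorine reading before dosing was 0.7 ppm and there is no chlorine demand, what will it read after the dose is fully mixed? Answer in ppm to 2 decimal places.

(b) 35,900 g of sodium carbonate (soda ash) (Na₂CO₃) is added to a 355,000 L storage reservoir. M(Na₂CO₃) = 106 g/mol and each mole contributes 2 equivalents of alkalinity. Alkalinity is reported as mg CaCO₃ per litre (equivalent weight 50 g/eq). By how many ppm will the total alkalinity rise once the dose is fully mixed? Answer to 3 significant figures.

(a) 1.89 ppm; (b) 95.4 ppm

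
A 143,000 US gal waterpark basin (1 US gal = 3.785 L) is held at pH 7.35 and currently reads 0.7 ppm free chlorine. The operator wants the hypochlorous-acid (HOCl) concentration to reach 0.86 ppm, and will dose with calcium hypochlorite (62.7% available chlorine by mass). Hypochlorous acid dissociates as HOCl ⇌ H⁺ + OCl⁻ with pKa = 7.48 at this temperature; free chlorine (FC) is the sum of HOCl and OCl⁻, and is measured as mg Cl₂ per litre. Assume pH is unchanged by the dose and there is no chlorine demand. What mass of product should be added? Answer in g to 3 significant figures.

688 g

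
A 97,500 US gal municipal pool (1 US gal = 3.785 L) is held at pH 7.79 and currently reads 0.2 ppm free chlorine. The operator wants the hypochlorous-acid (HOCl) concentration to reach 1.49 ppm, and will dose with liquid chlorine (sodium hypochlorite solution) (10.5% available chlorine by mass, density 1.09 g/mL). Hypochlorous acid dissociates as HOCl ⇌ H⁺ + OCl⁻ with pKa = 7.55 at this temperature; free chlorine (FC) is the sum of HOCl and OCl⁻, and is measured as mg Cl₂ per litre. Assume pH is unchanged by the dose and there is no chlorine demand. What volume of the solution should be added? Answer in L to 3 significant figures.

Volume: 97,500 US gal × 3.785 L/gal = 369,038 L.
[OCl⁻]/[HOCl] = 10^(pH − pKa) = 10^(7.79 − 7.55) = 1.738; fraction as HOCl = 1/(1 + 1.738) = 0.3653.
Free chlorine required for 1.49 ppm HOCl: 1.49 / 0.3653 = 4.079 ppm.
FC to add: 4.079 − 0.2 = 3.879 mg/L as Cl₂.
Cl₂ equivalent: 3.879 mg/L × 369,038 L = 1432 g.
Product at 10.5% available Cl: 1432 / 0.105 = 13,630 g.
Volume: 13,630 g ÷ 1.09 g/mL = 12,510 mL.

12.5 L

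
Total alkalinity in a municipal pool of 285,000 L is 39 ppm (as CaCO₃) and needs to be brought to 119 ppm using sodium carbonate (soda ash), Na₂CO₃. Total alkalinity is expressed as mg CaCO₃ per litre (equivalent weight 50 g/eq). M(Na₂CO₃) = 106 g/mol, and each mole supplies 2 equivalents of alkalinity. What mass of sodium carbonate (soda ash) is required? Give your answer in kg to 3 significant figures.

24.2 kg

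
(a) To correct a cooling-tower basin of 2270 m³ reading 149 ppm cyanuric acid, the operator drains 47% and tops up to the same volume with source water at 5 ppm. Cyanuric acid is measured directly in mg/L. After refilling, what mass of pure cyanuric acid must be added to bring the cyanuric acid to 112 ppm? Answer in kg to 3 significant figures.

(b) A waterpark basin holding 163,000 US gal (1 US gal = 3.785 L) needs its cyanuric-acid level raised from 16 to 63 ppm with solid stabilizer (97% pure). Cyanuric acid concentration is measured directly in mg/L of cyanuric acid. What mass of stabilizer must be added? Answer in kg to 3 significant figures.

(a) 69.6 kg; (b) 29.9 kg

(a) Volume: 2270 m³ = 2,270,000 L.
(a) After draining 47% and refilling: 149 × 0.53 + 5 × 0.47 = 81.32 ppm.
(a) Deficit to target: 112 − 81.32 = 30.68 mg/L.
(a) Mass: 30.68 mg/L × 2,270,000 L = 69,640 g cyanuric acid.

(b) Volume: 163,000 US gal × 3.785 L/gal = 616,955 L.
(b) CYA to add: (63 − 16) = 47 mg/L × 616,955 L = 29,000 g cyanuric acid.
(b) At 97% purity: 29,000 / 0.97 = 29,890 g product.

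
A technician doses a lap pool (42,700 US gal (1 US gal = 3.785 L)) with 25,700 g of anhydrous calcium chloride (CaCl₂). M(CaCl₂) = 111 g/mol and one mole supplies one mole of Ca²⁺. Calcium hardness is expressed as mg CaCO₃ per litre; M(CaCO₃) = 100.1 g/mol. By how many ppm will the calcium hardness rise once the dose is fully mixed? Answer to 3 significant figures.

Volume: 42,700 US gal × 3.785 L/gal = 161,620 L.
Moles of Ca²⁺: 25,700 g ÷ 111 g/mol = 231.5 mol.
As CaCO₃: 231.5 mol × 100.1 g/mol = 23,180 g.
Rise: 23,180 g / 161,620 L × 1000 = 143.4 mg/L.

143 ppm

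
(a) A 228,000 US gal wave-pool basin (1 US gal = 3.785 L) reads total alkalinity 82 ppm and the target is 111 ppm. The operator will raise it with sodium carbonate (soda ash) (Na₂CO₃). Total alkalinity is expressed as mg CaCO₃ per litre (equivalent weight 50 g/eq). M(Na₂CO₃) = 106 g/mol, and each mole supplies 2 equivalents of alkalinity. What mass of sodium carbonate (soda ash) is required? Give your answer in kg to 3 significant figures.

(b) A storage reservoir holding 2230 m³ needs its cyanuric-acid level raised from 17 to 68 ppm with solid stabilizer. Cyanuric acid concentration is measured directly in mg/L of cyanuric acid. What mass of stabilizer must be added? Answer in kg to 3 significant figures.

(a) Volume: 228,000 US gal × 3.785 L/gal = 862,980 L.
(a) Alkalinity to add: (111 − 82) = 29 mg/L as CaCO₃ × 862,980 L = 25,030 g as CaCO₃.
(a) Equivalents: 25,030 g ÷ 50 g/eq = 500.5 eq.
(a) Each mole of Na₂CO₃ supplies 2 eq, so 500.5 / 2 = 250.3 mol.
(a) Mass: 250.3 mol × 106 g/mol = 26,530 g.

(b) Volume: 2230 m³ = 2,230,000 L.
(b) CYA to add: (68 − 17) = 51 mg/L × 2,230,000 L = 113,700 g cyanuric acid.

(a) 26.5 kg; (b) 114 kg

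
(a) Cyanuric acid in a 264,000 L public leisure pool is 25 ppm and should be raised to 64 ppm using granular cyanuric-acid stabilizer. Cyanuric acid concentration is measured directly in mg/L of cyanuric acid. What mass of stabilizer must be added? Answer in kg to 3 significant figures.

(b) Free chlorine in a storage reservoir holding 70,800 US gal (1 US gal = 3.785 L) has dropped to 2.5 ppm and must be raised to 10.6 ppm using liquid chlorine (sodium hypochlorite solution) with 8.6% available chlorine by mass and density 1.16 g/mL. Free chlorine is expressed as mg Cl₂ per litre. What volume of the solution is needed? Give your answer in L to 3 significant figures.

(a) CYA to add: (64 − 25) = 39 mg/L × 264,000 L = 10,300 g cyanuric acid.

(b) Volume: 70,800 US gal × 3.785 L/gal = 267,978 L.
(b) Chlorine deficit: 10.6 − 2.5 = 8.1 ppm = 8.1 mg/L as Cl₂.
(b) Cl₂ equivalent needed: 8.1 mg/L × 267,978 L = 2,171,000 mg = 2171 g.
(b) Product at 8.6% available chlorine: 2171 / 0.086 = 25,240 g.
(b) Volume at density 1.16 g/mL: 25,240 g ÷ 1.16 g/mL = 21,760 mL.

(a) 10.3 kg; (b) 21.8 L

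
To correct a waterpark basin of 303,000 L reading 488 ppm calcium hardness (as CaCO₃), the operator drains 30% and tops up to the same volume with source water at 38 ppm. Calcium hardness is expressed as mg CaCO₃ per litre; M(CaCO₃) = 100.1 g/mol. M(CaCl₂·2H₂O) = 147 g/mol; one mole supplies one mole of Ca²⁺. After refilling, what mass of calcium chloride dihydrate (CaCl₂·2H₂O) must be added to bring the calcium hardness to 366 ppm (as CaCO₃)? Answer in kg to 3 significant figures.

5.78 kg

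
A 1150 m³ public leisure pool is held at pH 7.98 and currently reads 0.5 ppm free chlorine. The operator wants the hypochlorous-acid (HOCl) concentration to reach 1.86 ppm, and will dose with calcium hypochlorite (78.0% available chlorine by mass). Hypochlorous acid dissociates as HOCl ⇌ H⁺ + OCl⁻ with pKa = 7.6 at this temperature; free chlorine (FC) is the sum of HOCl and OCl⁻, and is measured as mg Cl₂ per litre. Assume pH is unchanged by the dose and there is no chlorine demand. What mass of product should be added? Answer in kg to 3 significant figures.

Volume: 1150 m³ = 1,150,000 L.
[OCl⁻]/[HOCl] = 10^(pH − pKa) = 10^(7.98 − 7.6) = 2.399; fraction as HOCl = 1/(1 + 2.399) = 0.2942.
Free chlorine required for 1.86 ppm HOCl: 1.86 / 0.2942 = 6.322 ppm.
FC to add: 6.322 − 0.5 = 5.822 mg/L as Cl₂.
Cl₂ equivalent: 5.822 mg/L × 1,150,000 L = 6695 g.
Product at 78.0% available Cl: 6695 / 0.78 = 8583 g.

8.58 kg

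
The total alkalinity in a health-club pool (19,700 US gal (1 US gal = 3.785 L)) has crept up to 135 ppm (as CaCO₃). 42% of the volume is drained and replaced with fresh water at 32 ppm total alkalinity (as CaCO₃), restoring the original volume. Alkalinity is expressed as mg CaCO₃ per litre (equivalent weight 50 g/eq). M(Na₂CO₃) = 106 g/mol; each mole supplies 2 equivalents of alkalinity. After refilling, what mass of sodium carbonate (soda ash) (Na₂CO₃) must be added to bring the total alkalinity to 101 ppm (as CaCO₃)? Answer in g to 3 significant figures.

Volume: 19,700 US gal × 3.785 L/gal = 74,564 L.
After draining 42% and refilling: 135 × 0.58 + 32 × 0.42 = 91.74 ppm.
Deficit to target: 101 − 91.74 = 9.26 mg/L.
As CaCO₃: 9.26 mg/L × 74,564 L = 690.5 g; ÷ 50 g/eq ÷ 2 = 6.905 mol Na₂CO₃.
Mass: 6.905 × 106 = 731.9 g.

732 g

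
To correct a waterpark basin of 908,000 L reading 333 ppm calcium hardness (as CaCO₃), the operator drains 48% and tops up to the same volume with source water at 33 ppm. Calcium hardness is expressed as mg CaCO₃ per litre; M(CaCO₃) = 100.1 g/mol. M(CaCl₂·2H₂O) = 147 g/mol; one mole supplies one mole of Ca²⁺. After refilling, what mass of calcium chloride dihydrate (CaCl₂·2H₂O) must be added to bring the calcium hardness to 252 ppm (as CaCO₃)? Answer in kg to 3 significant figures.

After draining 48% and refilling: 333 × 0.52 + 33 × 0.48 = 189 ppm.
Deficit to target: 252 − 189 = 63 mg/L.
As CaCO₃: 63 mg/L × 908,000 L = 57,200 g; ÷ 100.1 = 571.5 mol Ca²⁺.
Mass: 571.5 × 147 = 84,010 g.

84.0 kg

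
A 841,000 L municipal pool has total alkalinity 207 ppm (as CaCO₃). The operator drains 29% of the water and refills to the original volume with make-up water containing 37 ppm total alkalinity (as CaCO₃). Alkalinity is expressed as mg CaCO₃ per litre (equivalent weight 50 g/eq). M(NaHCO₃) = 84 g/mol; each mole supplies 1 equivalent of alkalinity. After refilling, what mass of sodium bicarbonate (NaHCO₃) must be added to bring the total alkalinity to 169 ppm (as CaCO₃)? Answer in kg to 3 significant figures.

After draining 29% and refilling: 207 × 0.71 + 37 × 0.29 = 157.7 ppm.
Deficit to target: 169 − 157.7 = 11.3 mg/L.
As CaCO₃: 11.3 mg/L × 841,000 L = 9503 g; ÷ 50 g/eq ÷ 1 = 190.1 mol NaHCO₃.
Mass: 190.1 × 84 = 15,970 g.

16.0 kg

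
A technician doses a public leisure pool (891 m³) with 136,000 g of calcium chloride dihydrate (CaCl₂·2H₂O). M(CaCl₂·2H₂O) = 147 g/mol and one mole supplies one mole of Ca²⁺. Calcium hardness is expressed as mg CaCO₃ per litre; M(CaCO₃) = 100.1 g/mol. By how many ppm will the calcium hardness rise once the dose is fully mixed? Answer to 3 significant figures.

Volume: 891 m³ = 891,000 L.
Moles of Ca²⁺: 136,000 g ÷ 147 g/mol = 925.2 mol.
As CaCO₃: 925.2 mol × 100.1 g/mol = 92,610 g.
Rise: 92,610 g / 891,000 L × 1000 = 103.9 mg/L.

104 ppm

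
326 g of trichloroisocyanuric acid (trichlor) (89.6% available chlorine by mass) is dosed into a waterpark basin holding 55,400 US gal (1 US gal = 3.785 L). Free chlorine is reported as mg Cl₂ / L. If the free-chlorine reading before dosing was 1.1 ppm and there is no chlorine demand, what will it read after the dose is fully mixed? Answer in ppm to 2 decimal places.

2.49 ppm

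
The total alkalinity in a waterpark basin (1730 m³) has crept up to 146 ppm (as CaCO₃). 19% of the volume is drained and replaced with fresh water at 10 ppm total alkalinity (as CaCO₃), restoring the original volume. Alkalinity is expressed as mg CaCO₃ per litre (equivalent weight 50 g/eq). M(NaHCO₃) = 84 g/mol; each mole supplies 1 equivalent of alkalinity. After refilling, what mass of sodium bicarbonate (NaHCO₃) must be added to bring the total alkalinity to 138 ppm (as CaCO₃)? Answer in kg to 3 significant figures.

51.9 kg

Volume: 1730 m³ = 1,730,000 L.
After draining 19% and refilling: 146 × 0.81 + 10 × 0.19 = 120.16 ppm.
Deficit to target: 138 − 120.16 = 17.84 mg/L.
As CaCO₃: 17.84 mg/L × 1,730,000 L = 30,860 g; ÷ 50 g/eq ÷ 1 = 617.3 mol NaHCO₃.
Mass: 617.3 × 84 = 51,850 g.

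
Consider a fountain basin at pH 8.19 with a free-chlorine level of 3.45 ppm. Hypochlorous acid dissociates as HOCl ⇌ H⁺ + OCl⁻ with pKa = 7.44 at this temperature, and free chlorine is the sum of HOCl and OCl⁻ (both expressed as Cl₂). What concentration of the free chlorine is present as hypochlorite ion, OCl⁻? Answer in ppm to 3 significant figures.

2.93 ppm

[OCl⁻]/[HOCl] = 10^(pH − pKa) = 10^(8.19 − 7.44) = 10^0.75 = 5.623.
Fraction as HOCl = 1 / (1 + 5.623) = 0.151.
OCl⁻ = (1 − 0.151) × 3.45 ppm = 2.929 ppm.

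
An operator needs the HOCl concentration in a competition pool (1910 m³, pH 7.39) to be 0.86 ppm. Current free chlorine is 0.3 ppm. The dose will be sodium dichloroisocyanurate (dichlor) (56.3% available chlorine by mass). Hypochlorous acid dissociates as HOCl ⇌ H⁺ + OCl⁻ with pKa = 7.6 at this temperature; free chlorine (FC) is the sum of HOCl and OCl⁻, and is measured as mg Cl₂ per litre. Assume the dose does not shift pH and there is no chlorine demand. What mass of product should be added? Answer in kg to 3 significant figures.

Volume: 1910 m³ = 1,910,000 L.
[OCl⁻]/[HOCl] = 10^(pH − pKa) = 10^(7.39 − 7.6) = 0.6166; fraction as HOCl = 1/(1 + 0.6166) = 0.6186.
Free chlorine required for 0.86 ppm HOCl: 0.86 / 0.6186 = 1.39 ppm.
FC to add: 1.39 − 0.3 = 1.09 mg/L as Cl₂.
Cl₂ equivalent: 1.09 mg/L × 1,910,000 L = 2082 g.
Product at 56.3% available Cl: 2082 / 0.563 = 3699 g.

3.70 kg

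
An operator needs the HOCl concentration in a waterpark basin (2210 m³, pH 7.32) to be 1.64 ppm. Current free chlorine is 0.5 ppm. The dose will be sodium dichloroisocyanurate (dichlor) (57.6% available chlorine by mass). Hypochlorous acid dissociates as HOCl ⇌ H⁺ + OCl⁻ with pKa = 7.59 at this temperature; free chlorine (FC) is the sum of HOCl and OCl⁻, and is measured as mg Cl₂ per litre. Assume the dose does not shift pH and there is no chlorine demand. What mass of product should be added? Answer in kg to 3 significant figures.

7.75 kg

Volume: 2210 m³ = 2,210,000 L.
[OCl⁻]/[HOCl] = 10^(pH − pKa) = 10^(7.32 − 7.59) = 0.537; fraction as HOCl = 1/(1 + 0.537) = 0.6506.
Free chlorine required for 1.64 ppm HOCl: 1.64 / 0.6506 = 2.521 ppm.
FC to add: 2.521 − 0.5 = 2.021 mg/L as Cl₂.
Cl₂ equivalent: 2.021 mg/L × 2,210,000 L = 4466 g.
Product at 57.6% available Cl: 4466 / 0.576 = 7753 g.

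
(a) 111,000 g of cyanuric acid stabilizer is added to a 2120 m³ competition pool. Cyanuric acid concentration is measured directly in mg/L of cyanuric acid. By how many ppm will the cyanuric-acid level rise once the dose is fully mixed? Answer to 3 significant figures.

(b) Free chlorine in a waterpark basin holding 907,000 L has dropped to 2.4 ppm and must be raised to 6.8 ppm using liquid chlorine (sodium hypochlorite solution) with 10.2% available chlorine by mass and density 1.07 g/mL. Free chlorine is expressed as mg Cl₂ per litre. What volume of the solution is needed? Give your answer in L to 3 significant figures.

(a) 52.4 ppm; (b) 36.6 L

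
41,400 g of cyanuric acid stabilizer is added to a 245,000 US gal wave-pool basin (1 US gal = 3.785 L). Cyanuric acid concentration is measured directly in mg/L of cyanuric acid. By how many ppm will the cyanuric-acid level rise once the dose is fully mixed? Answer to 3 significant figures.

44.6 ppm

Volume: 245,000 US gal × 3.785 L/gal = 927,325 L.
Rise: 41,400 g / 927,325 L × 1000 = 44.64 mg/L.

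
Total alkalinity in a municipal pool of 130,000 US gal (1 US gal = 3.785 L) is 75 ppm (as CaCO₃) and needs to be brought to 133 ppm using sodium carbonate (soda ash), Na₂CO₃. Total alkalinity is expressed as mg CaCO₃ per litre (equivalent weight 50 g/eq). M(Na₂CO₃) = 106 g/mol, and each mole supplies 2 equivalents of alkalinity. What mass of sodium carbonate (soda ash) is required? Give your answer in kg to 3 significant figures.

Volume: 130,000 US gal × 3.785 L/gal = 492,050 L.
Alkalinity to add: (133 − 75) = 58 mg/L as CaCO₃ × 492,050 L = 28,540 g as CaCO₃.
Equivalents: 28,540 g ÷ 50 g/eq = 570.8 eq.
Each mole of Na₂CO₃ supplies 2 eq, so 570.8 / 2 = 285.4 mol.
Mass: 285.4 mol × 106 g/mol = 30,250 g.

30.3 kg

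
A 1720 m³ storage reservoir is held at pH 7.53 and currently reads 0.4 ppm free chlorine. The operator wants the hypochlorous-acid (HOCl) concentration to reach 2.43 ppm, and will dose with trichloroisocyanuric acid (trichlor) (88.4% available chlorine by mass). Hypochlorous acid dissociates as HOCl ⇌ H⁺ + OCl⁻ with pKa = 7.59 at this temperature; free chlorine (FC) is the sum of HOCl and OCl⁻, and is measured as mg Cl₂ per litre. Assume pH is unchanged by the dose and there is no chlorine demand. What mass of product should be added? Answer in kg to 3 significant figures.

8.07 kg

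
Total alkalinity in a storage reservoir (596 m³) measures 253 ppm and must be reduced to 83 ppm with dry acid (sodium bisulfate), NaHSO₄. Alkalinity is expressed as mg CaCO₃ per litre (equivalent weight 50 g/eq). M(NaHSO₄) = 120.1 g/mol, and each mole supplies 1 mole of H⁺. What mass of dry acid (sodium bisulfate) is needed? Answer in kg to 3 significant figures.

243 kg

Volume: 596 m³ = 596,000 L.
Alkalinity to neutralize: (253 − 83) = 170 mg/L as CaCO₃ × 596,000 L = 101,300 g as CaCO₃.
Equivalents of H⁺ required: 101,300 ÷ 50 g/eq = 2026 eq = 2026 mol NaHSO₄.
Mass of NaHSO₄: 2026 × 120.1 = 243,400 g.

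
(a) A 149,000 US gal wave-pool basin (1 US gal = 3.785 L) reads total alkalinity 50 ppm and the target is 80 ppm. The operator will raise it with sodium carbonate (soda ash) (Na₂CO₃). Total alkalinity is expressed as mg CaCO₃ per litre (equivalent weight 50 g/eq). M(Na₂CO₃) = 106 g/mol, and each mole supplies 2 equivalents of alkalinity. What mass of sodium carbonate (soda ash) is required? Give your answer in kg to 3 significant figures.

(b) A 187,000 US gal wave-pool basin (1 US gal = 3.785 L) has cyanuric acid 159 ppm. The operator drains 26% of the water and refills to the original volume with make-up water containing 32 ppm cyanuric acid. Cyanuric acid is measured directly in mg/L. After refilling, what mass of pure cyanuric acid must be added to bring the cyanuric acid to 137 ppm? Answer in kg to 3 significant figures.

(a) 17.9 kg; (b) 7.80 kg

(a) Volume: 149,000 US gal × 3.785 L/gal = 563,965 L.
(a) Alkalinity to add: (80 − 50) = 30 mg/L as CaCO₃ × 563,965 L = 16,920 g as CaCO₃.
(a) Equivalents: 16,920 g ÷ 50 g/eq = 338.4 eq.
(a) Each mole of Na₂CO₃ supplies 2 eq, so 338.4 / 2 = 169.2 mol.
(a) Mass: 169.2 mol × 106 g/mol = 17,930 g.

(b) Volume: 187,000 US gal × 3.785 L/gal = 707,795 L.
(b) After draining 26% and refilling: 159 × 0.74 + 32 × 0.26 = 125.98 ppm.
(b) Deficit to target: 137 − 125.98 = 11.02 mg/L.
(b) Mass: 11.02 mg/L × 707,795 L = 7800 g cyanuric acid.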